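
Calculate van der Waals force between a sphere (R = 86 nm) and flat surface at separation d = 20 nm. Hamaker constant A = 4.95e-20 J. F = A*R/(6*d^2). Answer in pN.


Convert to SI: R = 86 nm = 8.6e-08 m, d = 20 nm = 2e-08 m
F = A * R / (6 * d^2)
F = 4.95e-20 * 8.6e-08 / (6 * (2e-08)^2)
F = 1.77375e-12 N = 1.774 pN

1.774


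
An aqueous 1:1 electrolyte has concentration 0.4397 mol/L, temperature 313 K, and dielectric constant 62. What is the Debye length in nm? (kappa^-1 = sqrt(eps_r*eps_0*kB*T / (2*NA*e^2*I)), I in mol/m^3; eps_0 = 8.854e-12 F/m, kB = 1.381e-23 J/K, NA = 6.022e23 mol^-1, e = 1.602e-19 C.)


Ionic strength I = 0.4397 * 1^2 * 1000 = 439.7 mol/m^3
kappa^-1 = sqrt(62 * 8.854e-12 * 1.381e-23 * 313 / (2 * 6.022e23 * (1.602e-19)^2 * 439.7))
kappa^-1 = 0.418 nm

0.418


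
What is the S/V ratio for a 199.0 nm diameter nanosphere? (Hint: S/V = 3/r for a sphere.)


Radius r = 199.0/2 = 99.5 nm
S/V = 3 / r = 3 / 99.5
S/V = 0.0302 nm^-1

0.0302


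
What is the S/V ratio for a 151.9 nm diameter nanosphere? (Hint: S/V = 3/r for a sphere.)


Radius r = 151.9/2 = 75.95 nm
S/V = 3 / r = 3 / 75.95
S/V = 0.0395 nm^-1

0.0395


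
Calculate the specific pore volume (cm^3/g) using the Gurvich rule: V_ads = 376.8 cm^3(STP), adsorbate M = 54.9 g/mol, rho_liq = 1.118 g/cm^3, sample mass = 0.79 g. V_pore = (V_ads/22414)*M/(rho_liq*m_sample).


Moles adsorbed n = V_ads / 22414 = 376.8 / 22414 = 1.681092e-02 mol
Liquid volume V_liq = n * M / rho_liq = 1.681092e-02 * 54.9 / 1.118 = 0.82551 cm^3
Specific pore volume V_pore = V_liq / m_sample = 0.82551 / 0.79
V_pore = 1.0449 cm^3/g

1.0449


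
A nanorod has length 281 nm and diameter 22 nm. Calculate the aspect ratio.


Aspect ratio AR = length / diameter
AR = 281 / 22
AR = 12.77

12.77


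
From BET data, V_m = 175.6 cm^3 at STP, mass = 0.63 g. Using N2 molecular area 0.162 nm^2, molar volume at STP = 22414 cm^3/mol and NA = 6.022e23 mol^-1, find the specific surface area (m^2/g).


Number of moles in monolayer = V_m / 22414 = 175.6 / 22414 = 0.00783439
Number of molecules = moles * NA = 0.00783439 * 6.022e23
SA = molecules * sigma / mass
SA = (175.6 / 22414) * 6.022e23 * 0.162e-18 / 0.63
SA = 1213.2 m^2/g

1213.2


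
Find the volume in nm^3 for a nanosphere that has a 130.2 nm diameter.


Radius r = 130.2/2 = 65.1 nm
Volume V = (4/3) * pi * r^3
V = (4/3) * pi * (65.1)^3
V = 1155663.97 nm^3

1155663.97


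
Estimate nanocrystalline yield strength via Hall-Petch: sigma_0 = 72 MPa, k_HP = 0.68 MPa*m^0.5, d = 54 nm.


d = 54 nm = 5.4e-08 m
sqrt(d) = 0.000232379
Hall-Petch contribution = k / sqrt(d) = 0.68 / 0.000232379 = 2926.3 MPa
sigma = sigma_0 + k/sqrt(d) = 72 + 2926.3 = 2998.3 MPa

2998.3


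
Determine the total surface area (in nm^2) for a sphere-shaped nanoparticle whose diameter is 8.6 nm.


Radius r = 8.6/2 = 4.3 nm
Surface area SA = 4 * pi * r^2
SA = 4 * pi * (4.3)^2
SA = 232.35 nm^2

232.35


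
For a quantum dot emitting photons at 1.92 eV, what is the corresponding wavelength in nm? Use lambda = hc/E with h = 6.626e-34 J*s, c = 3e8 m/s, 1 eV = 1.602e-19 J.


Convert energy: E = 1.92 eV = 1.92 * 1.602e-19 = 3.07584e-19 J
lambda = h*c / E = 6.626e-34 * 3e8 / 3.07584e-19
lambda = 6.46262e-07 m = 646.3 nm

646.3


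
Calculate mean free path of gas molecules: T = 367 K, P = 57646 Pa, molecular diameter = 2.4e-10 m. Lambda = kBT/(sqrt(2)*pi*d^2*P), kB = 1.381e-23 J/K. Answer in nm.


Mean free path: lambda = kB*T / (sqrt(2) * pi * d^2 * P)
lambda = 1.381e-23 * 367 / (sqrt(2) * pi * (2.4e-10)^2 * 57646)
lambda = 3.4356e-07 m
lambda = 343.56 nm

343.56


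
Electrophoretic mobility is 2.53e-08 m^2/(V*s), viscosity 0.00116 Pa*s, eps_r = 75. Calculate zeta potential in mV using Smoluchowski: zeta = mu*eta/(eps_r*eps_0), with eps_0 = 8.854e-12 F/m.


Smoluchowski equation: zeta = mu * eta / (eps_r * eps_0)
zeta = 2.53e-08 * 0.00116 / (75 * 8.854e-12)
zeta = 0.044195 V = 44.2 mV

44.2


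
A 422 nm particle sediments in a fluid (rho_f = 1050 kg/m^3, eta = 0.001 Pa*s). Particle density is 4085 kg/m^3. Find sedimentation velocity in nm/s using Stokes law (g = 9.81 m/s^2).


Radius R = 422/2 nm = 2.11e-07 m
Density difference = 4085 - 1050 = 3035 kg/m^3
v = 2 * R^2 * (rho_p - rho_f) * g / (9 * eta)
v = 2 * (2.11e-07)^2 * 3035 * 9.81 / (9 * 0.001)
v = 2.94564e-07 m/s = 294.5643 nm/s

294.5643


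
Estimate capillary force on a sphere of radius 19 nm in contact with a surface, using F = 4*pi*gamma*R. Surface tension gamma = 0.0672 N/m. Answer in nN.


Convert radius: R = 19 nm = 1.9e-08 m
F = 4 * pi * gamma * R
F = 4 * pi * 0.0672 * 1.9e-08
F = 1.60447e-08 N = 16.0447 nN

16.0447


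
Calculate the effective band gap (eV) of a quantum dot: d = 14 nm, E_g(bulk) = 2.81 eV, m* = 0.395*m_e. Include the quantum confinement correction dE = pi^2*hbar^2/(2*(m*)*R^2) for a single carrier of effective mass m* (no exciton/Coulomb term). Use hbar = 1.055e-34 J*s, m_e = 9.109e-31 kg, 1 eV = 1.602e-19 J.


Radius R = 14/2 nm = 7e-09 m
Confinement energy dE = pi^2 * hbar^2 / (2 * m_eff * m_e * R^2)
dE = pi^2 * (1.055e-34)^2 / (2 * 0.395 * 9.109e-31 * (7e-09)^2) J, divided by 1.602e-19 J/eV
dE = 0.0194 eV
Total band gap = E_g(bulk) + dE = 2.81 + 0.0194 = 2.8294 eV

2.8294


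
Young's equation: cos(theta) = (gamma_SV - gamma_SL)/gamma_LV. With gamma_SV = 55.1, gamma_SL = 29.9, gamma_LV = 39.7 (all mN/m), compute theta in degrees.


cos(theta) = (gamma_SV - gamma_SL) / gamma_LV
cos(theta) = (55.1 - 29.9) / 39.7
cos(theta) = 0.634761
theta = arccos(0.634761) = 50.6 degrees

50.6


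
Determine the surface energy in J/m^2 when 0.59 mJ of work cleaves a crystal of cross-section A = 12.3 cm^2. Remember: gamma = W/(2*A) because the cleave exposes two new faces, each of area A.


Convert: A = 12.3 cm^2 = 0.00123 m^2, W = 0.59 mJ = 0.00059 J
Cleaving exposes two faces of area A, so total new surface = 2*A and gamma = W / (2*A)
gamma = 0.00059 / (2 * 0.00123)
gamma = 0.24 J/m^2

0.24


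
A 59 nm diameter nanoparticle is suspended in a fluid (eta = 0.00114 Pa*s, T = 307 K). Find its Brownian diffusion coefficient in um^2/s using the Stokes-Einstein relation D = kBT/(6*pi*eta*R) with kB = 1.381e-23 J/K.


Radius R = 59/2 = 29.5 nm = 2.95e-08 m
D = kB*T / (6*pi*eta*R)
D = 1.381e-23 * 307 / (6 * pi * 0.00114 * 2.95e-08)
D = 6.68812e-12 m^2/s = 6.688 um^2/s

6.688


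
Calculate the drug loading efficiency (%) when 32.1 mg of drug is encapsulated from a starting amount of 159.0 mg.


Drug loading efficiency = (drug loaded / drug initial) * 100
DLE = 32.1 / 159.0 * 100
DLE = 0.2019 * 100
DLE = 20.19%

20.19


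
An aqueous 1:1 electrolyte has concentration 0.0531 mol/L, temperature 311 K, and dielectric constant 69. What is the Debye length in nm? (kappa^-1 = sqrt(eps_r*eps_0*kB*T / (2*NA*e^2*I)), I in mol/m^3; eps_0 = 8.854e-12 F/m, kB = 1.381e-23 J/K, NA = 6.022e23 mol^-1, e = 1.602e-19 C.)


Ionic strength I = 0.0531 * 1^2 * 1000 = 53.1 mol/m^3
kappa^-1 = sqrt(69 * 8.854e-12 * 1.381e-23 * 311 / (2 * 6.022e23 * (1.602e-19)^2 * 53.1))
kappa^-1 = 1.264 nm

1.264


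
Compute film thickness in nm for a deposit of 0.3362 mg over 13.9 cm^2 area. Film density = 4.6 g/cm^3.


Convert: m = 0.3362 mg = 3.3620e-07 kg, A = 13.9 cm^2 = 1.3900e-03 m^2, rho = 4.6 g/cm^3 = 4600 kg/m^3
t = m / (A * rho)
t = 3.3620e-07 / (1.3900e-03 * 4600)
t = 5.2581e-08 m = 52.6 nm

52.6


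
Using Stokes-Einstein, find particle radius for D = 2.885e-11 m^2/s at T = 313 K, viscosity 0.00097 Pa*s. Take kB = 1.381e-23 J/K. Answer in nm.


Stokes-Einstein: R = kB*T / (6*pi*eta*D)
R = 1.381e-23 * 313 / (6 * pi * 0.00097 * 2.885e-11)
R = 8.19444e-09 m = 8.19 nm

8.19


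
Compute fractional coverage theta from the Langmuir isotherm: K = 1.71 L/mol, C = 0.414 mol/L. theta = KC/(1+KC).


Langmuir isotherm: theta = K*C / (1 + K*C)
K*C = 1.71 * 0.414 = 0.70794
theta = 0.70794 / (1 + 0.70794) = 0.70794 / 1.70794
theta = 0.4145

0.4145


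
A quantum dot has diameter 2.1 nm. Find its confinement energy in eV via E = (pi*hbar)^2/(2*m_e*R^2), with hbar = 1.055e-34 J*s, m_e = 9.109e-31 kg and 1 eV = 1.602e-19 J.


Radius R = 2.1/2 = 1.05 nm = 1.05e-09 m
E = (pi * 1.055e-34)^2 / (2 * 9.109e-31 * (1.05e-09)^2)
E(J) = 5.46922e-20
E = E(J) / 1.602e-19 = 0.3414 eV

0.3414


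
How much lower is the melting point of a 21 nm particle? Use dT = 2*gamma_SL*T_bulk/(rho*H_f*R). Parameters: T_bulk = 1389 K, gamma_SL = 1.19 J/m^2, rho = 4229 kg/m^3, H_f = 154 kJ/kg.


Radius R = 21/2 = 10.5 nm = 1.05e-08 m
Convert H_f = 154 kJ/kg = 154000 J/kg
dT = 2 * gamma_SL * T_bulk / (rho * H_f * R)
dT = 2 * 1.19 * 1389 / (4229 * 154000 * 1.05e-08)
dT = 483.4 K

483.4


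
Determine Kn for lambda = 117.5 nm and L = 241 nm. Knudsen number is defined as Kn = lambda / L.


Knudsen number Kn = lambda / L
Kn = 117.5 / 241
Kn = 0.4876

0.4876


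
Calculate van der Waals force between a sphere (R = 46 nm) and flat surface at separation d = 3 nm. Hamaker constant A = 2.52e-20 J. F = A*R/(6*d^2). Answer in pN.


Convert to SI: R = 46 nm = 4.6e-08 m, d = 3 nm = 3e-09 m
F = A * R / (6 * d^2)
F = 2.52e-20 * 4.6e-08 / (6 * (3e-09)^2)
F = 2.14667e-11 N = 21.467 pN

21.467


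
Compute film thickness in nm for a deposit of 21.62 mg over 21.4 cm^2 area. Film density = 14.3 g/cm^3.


Convert: m = 21.62 mg = 2.1620e-05 kg, A = 21.4 cm^2 = 2.1400e-03 m^2, rho = 14.3 g/cm^3 = 14300 kg/m^3
t = m / (A * rho)
t = 2.1620e-05 / (2.1400e-03 * 14300)
t = 7.0649e-07 m = 706.5 nm

706.5


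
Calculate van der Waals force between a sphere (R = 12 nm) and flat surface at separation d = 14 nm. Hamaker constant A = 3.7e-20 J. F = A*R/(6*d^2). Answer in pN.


Convert to SI: R = 12 nm = 1.2e-08 m, d = 14 nm = 1.4e-08 m
F = A * R / (6 * d^2)
F = 3.7e-20 * 1.2e-08 / (6 * (1.4e-08)^2)
F = 3.77551e-13 N = 0.378 pN

0.378


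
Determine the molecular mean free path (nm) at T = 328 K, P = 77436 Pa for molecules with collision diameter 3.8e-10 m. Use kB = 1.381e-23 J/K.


Mean free path: lambda = kB*T / (sqrt(2) * pi * d^2 * P)
lambda = 1.381e-23 * 328 / (sqrt(2) * pi * (3.8e-10)^2 * 77436)
lambda = 9.11785e-08 m
lambda = 91.18 nm

91.18


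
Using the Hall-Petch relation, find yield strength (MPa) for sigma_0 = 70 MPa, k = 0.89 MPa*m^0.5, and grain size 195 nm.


d = 195 nm = 1.95e-07 m
sqrt(d) = 0.000441588
Hall-Petch contribution = k / sqrt(d) = 0.89 / 0.000441588 = 2015.5 MPa
sigma = sigma_0 + k/sqrt(d) = 70 + 2015.5 = 2085.5 MPa

2085.5


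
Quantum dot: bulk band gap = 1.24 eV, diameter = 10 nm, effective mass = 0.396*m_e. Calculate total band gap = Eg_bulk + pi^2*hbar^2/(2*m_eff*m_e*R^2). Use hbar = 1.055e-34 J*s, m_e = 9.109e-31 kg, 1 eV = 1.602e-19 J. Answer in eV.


Radius R = 10/2 nm = 5e-09 m
Confinement energy dE = pi^2 * hbar^2 / (2 * m_eff * m_e * R^2)
dE = pi^2 * (1.055e-34)^2 / (2 * 0.396 * 9.109e-31 * (5e-09)^2) J, divided by 1.602e-19 J/eV
dE = 0.038 eV
Total band gap = E_g(bulk) + dE = 1.24 + 0.038 = 1.278 eV

1.278


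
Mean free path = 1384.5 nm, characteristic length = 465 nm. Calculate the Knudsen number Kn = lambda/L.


Knudsen number Kn = lambda / L
Kn = 1384.5 / 465
Kn = 2.9774

2.9774


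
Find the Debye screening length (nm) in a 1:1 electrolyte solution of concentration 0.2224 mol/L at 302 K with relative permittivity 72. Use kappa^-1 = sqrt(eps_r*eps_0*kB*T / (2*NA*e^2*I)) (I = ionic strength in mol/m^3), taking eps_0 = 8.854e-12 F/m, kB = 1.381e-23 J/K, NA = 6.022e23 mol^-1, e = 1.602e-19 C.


Ionic strength I = 0.2224 * 1^2 * 1000 = 222.4 mol/m^3
kappa^-1 = sqrt(72 * 8.854e-12 * 1.381e-23 * 302 / (2 * 6.022e23 * (1.602e-19)^2 * 222.4))
kappa^-1 = 0.622 nm

0.622


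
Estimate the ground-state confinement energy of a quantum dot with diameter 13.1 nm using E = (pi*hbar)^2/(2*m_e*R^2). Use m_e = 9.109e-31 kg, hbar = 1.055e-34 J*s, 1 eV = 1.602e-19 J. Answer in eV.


Radius R = 13.1/2 = 6.55 nm = 6.55e-09 m
E = (pi * 1.055e-34)^2 / (2 * 9.109e-31 * (6.55e-09)^2)
E(J) = 1.40547e-21
E = E(J) / 1.602e-19 = 0.0088 eV

0.0088


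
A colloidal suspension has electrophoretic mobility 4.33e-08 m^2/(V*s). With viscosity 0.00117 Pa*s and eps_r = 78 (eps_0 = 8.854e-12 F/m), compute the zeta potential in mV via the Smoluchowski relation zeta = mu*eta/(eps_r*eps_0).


Smoluchowski equation: zeta = mu * eta / (eps_r * eps_0)
zeta = 4.33e-08 * 0.00117 / (78 * 8.854e-12)
zeta = 0.073357 V = 73.36 mV

73.36


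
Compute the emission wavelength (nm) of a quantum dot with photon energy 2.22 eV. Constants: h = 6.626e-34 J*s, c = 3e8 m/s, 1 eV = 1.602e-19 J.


Convert energy: E = 2.22 eV = 2.22 * 1.602e-19 = 3.55644e-19 J
lambda = h*c / E = 6.626e-34 * 3e8 / 3.55644e-19
lambda = 5.5893e-07 m = 558.9 nm

558.9


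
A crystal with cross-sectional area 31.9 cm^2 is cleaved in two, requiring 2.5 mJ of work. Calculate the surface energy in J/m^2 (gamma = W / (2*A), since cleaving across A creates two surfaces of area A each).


Convert: A = 31.9 cm^2 = 0.00319 m^2, W = 2.5 mJ = 0.0025 J
Cleaving exposes two faces of area A, so total new surface = 2*A and gamma = W / (2*A)
gamma = 0.0025 / (2 * 0.00319)
gamma = 0.392 J/m^2

0.392


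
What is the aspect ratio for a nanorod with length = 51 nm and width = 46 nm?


Aspect ratio AR = length / diameter
AR = 51 / 46
AR = 1.11

1.11


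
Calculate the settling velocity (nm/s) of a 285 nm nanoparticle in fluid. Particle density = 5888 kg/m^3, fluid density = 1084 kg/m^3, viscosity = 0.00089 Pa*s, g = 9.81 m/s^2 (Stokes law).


Radius R = 285/2 nm = 1.425e-07 m
Density difference = 5888 - 1084 = 4804 kg/m^3
v = 2 * R^2 * (rho_p - rho_f) * g / (9 * eta)
v = 2 * (1.425e-07)^2 * 4804 * 9.81 / (9 * 0.00089)
v = 2.38946e-07 m/s = 238.9457 nm/s

238.9457


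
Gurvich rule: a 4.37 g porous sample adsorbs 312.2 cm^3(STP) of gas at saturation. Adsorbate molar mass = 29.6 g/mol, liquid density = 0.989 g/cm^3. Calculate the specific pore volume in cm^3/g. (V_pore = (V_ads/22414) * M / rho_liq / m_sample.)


Moles adsorbed n = V_ads / 22414 = 312.2 / 22414 = 1.392879e-02 mol
Liquid volume V_liq = n * M / rho_liq = 1.392879e-02 * 29.6 / 0.989 = 0.41688 cm^3
Specific pore volume V_pore = V_liq / m_sample = 0.41688 / 4.37
V_pore = 0.0954 cm^3/g

0.0954


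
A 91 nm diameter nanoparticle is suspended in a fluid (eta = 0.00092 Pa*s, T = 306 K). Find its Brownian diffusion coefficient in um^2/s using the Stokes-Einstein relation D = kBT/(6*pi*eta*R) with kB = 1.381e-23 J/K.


Radius R = 91/2 = 45.5 nm = 4.55e-08 m
D = kB*T / (6*pi*eta*R)
D = 1.381e-23 * 306 / (6 * pi * 0.00092 * 4.55e-08)
D = 5.35568e-12 m^2/s = 5.356 um^2/s

5.356


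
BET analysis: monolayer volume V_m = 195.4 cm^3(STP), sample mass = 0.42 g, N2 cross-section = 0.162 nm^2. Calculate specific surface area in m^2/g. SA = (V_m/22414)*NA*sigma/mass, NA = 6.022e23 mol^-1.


Number of moles in monolayer = V_m / 22414 = 195.4 / 22414 = 0.00871777
Number of molecules = moles * NA = 0.00871777 * 6.022e23
SA = molecules * sigma / mass
SA = (195.4 / 22414) * 6.022e23 * 0.162e-18 / 0.42
SA = 2024.9 m^2/g

2024.9


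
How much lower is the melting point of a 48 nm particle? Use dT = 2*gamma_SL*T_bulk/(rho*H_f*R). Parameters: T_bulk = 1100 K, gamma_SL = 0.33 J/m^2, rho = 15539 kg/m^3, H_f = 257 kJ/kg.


Radius R = 48/2 = 24 nm = 2.4e-08 m
Convert H_f = 257 kJ/kg = 257000 J/kg
dT = 2 * gamma_SL * T_bulk / (rho * H_f * R)
dT = 2 * 0.33 * 1100 / (15539 * 257000 * 2.4e-08)
dT = 7.6 K

7.6


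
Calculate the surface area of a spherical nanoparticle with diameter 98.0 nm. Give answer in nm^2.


Radius r = 98.0/2 = 49 nm
Surface area SA = 4 * pi * r^2
SA = 4 * pi * (49)^2
SA = 30171.86 nm^2

30171.86


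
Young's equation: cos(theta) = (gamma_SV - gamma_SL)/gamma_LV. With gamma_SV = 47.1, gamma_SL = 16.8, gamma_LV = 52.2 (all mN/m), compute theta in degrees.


cos(theta) = (gamma_SV - gamma_SL) / gamma_LV
cos(theta) = (47.1 - 16.8) / 52.2
cos(theta) = 0.58046
theta = arccos(0.58046) = 54.52 degrees

54.52


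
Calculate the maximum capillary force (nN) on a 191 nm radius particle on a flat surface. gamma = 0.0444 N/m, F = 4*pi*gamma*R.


Convert radius: R = 191 nm = 1.91e-07 m
F = 4 * pi * gamma * R
F = 4 * pi * 0.0444 * 1.91e-07
F = 1.06568e-07 N = 106.5678 nN

106.5678


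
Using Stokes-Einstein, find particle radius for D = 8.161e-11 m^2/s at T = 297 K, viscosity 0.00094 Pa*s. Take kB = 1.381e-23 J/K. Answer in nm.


Stokes-Einstein: R = kB*T / (6*pi*eta*D)
R = 1.381e-23 * 297 / (6 * pi * 0.00094 * 8.161e-11)
R = 2.83647e-09 m = 2.84 nm

2.84


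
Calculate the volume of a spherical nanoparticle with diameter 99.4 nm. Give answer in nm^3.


Radius r = 99.4/2 = 49.7 nm
Volume V = (4/3) * pi * r^3
V = (4/3) * pi * (49.7)^3
V = 514230.43 nm^3

514230.43


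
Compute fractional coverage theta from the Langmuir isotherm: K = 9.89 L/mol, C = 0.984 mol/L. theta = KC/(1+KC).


Langmuir isotherm: theta = K*C / (1 + K*C)
K*C = 9.89 * 0.984 = 9.73176
theta = 9.73176 / (1 + 9.73176) = 9.73176 / 10.73176
theta = 0.9068

0.9068


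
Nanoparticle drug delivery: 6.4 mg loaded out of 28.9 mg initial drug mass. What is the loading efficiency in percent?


Drug loading efficiency = (drug loaded / drug initial) * 100
DLE = 6.4 / 28.9 * 100
DLE = 0.2215 * 100
DLE = 22.15%

22.15


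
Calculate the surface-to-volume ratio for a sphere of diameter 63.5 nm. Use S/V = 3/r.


Radius r = 63.5/2 = 31.75 nm
S/V = 3 / r = 3 / 31.75
S/V = 0.0945 nm^-1

0.0945


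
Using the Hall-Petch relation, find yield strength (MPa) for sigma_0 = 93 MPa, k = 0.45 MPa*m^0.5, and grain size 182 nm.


d = 182 nm = 1.82e-07 m
sqrt(d) = 0.0004266146
Hall-Petch contribution = k / sqrt(d) = 0.45 / 0.0004266146 = 1054.8 MPa
sigma = sigma_0 + k/sqrt(d) = 93 + 1054.8 = 1147.8 MPa

1147.8


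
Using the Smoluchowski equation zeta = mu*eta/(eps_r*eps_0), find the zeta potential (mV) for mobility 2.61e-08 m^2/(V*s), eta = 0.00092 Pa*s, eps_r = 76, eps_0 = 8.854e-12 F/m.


Smoluchowski equation: zeta = mu * eta / (eps_r * eps_0)
zeta = 2.61e-08 * 0.00092 / (76 * 8.854e-12)
zeta = 0.035684 V = 35.68 mV

35.68


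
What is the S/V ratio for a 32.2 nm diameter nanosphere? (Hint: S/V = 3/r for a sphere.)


Radius r = 32.2/2 = 16.1 nm
S/V = 3 / r = 3 / 16.1
S/V = 0.1863 nm^-1

0.1863


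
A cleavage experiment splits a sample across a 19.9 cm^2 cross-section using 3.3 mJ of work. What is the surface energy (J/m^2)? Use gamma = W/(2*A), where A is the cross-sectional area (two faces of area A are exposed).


Convert: A = 19.9 cm^2 = 0.00199 m^2, W = 3.3 mJ = 0.0033 J
Cleaving exposes two faces of area A, so total new surface = 2*A and gamma = W / (2*A)
gamma = 0.0033 / (2 * 0.00199)
gamma = 0.829 J/m^2

0.829


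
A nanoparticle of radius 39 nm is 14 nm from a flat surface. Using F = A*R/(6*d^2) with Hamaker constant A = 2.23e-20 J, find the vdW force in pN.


Convert to SI: R = 39 nm = 3.9e-08 m, d = 14 nm = 1.4e-08 m
F = A * R / (6 * d^2)
F = 2.23e-20 * 3.9e-08 / (6 * (1.4e-08)^2)
F = 7.39541e-13 N = 0.74 pN

0.74


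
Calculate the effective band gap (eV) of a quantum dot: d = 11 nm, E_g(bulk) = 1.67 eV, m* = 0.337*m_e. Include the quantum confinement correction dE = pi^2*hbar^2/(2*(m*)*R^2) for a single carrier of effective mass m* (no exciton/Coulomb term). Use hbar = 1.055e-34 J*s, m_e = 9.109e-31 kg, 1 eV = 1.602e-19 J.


Radius R = 11/2 nm = 5.5e-09 m
Confinement energy dE = pi^2 * hbar^2 / (2 * m_eff * m_e * R^2)
dE = pi^2 * (1.055e-34)^2 / (2 * 0.337 * 9.109e-31 * (5.5e-09)^2) J, divided by 1.602e-19 J/eV
dE = 0.0369 eV
Total band gap = E_g(bulk) + dE = 1.67 + 0.0369 = 1.7069 eV

1.7069


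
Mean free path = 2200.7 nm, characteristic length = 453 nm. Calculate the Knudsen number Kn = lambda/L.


Knudsen number Kn = lambda / L
Kn = 2200.7 / 453
Kn = 4.8581

4.8581


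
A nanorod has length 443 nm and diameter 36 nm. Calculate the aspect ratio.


Aspect ratio AR = length / diameter
AR = 443 / 36
AR = 12.31

12.31


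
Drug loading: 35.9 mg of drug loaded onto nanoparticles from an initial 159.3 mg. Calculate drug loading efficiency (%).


Drug loading efficiency = (drug loaded / drug initial) * 100
DLE = 35.9 / 159.3 * 100
DLE = 0.2254 * 100
DLE = 22.54%

22.54


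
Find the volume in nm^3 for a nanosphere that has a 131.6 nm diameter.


Radius r = 131.6/2 = 65.8 nm
Volume V = (4/3) * pi * r^3
V = (4/3) * pi * (65.8)^3
V = 1193345.75 nm^3

1193345.75


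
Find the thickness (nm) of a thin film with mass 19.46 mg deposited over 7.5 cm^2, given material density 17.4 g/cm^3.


Convert: m = 19.46 mg = 1.9460e-05 kg, A = 7.5 cm^2 = 7.5000e-04 m^2, rho = 17.4 g/cm^3 = 17400 kg/m^3
t = m / (A * rho)
t = 1.9460e-05 / (7.5000e-04 * 17400)
t = 1.4912e-06 m = 1491.2 nm

1491.2


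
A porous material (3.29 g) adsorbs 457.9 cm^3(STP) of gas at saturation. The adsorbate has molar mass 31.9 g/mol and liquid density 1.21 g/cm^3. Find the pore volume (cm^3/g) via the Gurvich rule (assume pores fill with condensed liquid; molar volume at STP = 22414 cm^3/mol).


Moles adsorbed n = V_ads / 22414 = 457.9 / 22414 = 2.042920e-02 mol
Liquid volume V_liq = n * M / rho_liq = 2.042920e-02 * 31.9 / 1.21 = 0.53859 cm^3
Specific pore volume V_pore = V_liq / m_sample = 0.53859 / 3.29
V_pore = 0.1637 cm^3/g

0.1637


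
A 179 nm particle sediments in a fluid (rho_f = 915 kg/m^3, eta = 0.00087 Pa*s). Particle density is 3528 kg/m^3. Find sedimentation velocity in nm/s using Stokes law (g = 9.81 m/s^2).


Radius R = 179/2 nm = 8.95e-08 m
Density difference = 3528 - 915 = 2613 kg/m^3
v = 2 * R^2 * (rho_p - rho_f) * g / (9 * eta)
v = 2 * (8.95e-08)^2 * 2613 * 9.81 / (9 * 0.00087)
v = 5.24472e-08 m/s = 52.4472 nm/s

52.4472


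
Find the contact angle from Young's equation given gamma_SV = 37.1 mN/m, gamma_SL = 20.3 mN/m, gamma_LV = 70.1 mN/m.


cos(theta) = (gamma_SV - gamma_SL) / gamma_LV
cos(theta) = (37.1 - 20.3) / 70.1
cos(theta) = 0.239658
theta = arccos(0.239658) = 76.13 degrees

76.13


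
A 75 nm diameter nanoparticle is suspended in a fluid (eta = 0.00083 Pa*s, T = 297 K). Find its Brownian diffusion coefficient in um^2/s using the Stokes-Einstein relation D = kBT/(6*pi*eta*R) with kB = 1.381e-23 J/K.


Radius R = 75/2 = 37.5 nm = 3.75e-08 m
D = kB*T / (6*pi*eta*R)
D = 1.381e-23 * 297 / (6 * pi * 0.00083 * 3.75e-08)
D = 6.99101e-12 m^2/s = 6.991 um^2/s

6.991


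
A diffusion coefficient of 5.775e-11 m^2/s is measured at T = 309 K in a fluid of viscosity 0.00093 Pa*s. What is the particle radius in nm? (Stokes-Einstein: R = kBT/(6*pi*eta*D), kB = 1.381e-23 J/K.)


Stokes-Einstein: R = kB*T / (6*pi*eta*D)
R = 1.381e-23 * 309 / (6 * pi * 0.00093 * 5.775e-11)
R = 4.21518e-09 m = 4.22 nm

4.22


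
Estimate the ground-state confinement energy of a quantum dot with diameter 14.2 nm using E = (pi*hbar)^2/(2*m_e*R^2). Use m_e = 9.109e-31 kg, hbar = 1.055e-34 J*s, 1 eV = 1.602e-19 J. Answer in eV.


Radius R = 14.2/2 = 7.1 nm = 7.1e-09 m
E = (pi * 1.055e-34)^2 / (2 * 9.109e-31 * (7.1e-09)^2)
E(J) = 1.19615e-21
E = E(J) / 1.602e-19 = 0.0075 eV

0.0075


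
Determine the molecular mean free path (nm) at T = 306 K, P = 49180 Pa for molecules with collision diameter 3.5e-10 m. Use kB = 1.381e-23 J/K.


Mean free path: lambda = kB*T / (sqrt(2) * pi * d^2 * P)
lambda = 1.381e-23 * 306 / (sqrt(2) * pi * (3.5e-10)^2 * 49180)
lambda = 1.57879e-07 m
lambda = 157.88 nm

157.88


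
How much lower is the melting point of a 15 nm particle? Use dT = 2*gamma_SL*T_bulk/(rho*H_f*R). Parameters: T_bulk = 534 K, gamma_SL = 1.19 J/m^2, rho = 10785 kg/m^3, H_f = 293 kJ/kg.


Radius R = 15/2 = 7.5 nm = 7.5e-09 m
Convert H_f = 293 kJ/kg = 293000 J/kg
dT = 2 * gamma_SL * T_bulk / (rho * H_f * R)
dT = 2 * 1.19 * 534 / (10785 * 293000 * 7.5e-09)
dT = 53.6 K

53.6


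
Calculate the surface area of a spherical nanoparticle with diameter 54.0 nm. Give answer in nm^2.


Radius r = 54.0/2 = 27 nm
Surface area SA = 4 * pi * r^2
SA = 4 * pi * (27)^2
SA = 9160.88 nm^2

9160.88


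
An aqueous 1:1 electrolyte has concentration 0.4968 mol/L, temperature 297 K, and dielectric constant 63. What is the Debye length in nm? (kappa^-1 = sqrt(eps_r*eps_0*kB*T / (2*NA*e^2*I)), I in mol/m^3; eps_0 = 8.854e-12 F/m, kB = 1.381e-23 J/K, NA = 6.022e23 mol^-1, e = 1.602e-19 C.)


Ionic strength I = 0.4968 * 1^2 * 1000 = 496.8 mol/m^3
kappa^-1 = sqrt(63 * 8.854e-12 * 1.381e-23 * 297 / (2 * 6.022e23 * (1.602e-19)^2 * 496.8))
kappa^-1 = 0.386 nm

0.386


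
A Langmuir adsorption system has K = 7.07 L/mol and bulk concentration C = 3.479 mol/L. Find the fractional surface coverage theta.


Langmuir isotherm: theta = K*C / (1 + K*C)
K*C = 7.07 * 3.479 = 24.59653
theta = 24.59653 / (1 + 24.59653) = 24.59653 / 25.59653
theta = 0.9609

0.9609


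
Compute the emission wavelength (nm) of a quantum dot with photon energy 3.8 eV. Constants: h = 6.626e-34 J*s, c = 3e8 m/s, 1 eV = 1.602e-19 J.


Convert energy: E = 3.8 eV = 3.8 * 1.602e-19 = 6.0876e-19 J
lambda = h*c / E = 6.626e-34 * 3e8 / 6.0876e-19
lambda = 3.26533e-07 m = 326.5 nm

326.5


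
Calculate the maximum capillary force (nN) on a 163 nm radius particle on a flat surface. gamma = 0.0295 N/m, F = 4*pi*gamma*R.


Convert radius: R = 163 nm = 1.63e-07 m
F = 4 * pi * gamma * R
F = 4 * pi * 0.0295 * 1.63e-07
F = 6.04254e-08 N = 60.4254 nN

60.4254


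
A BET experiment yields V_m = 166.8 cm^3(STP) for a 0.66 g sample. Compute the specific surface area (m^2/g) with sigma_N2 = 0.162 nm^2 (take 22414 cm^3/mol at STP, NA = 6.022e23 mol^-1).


Number of moles in monolayer = V_m / 22414 = 166.8 / 22414 = 0.00744178
Number of molecules = moles * NA = 0.00744178 * 6.022e23
SA = molecules * sigma / mass
SA = (166.8 / 22414) * 6.022e23 * 0.162e-18 / 0.66
SA = 1100.0 m^2/g

1100.0


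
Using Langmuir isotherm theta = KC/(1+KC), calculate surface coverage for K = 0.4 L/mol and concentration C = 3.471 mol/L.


Langmuir isotherm: theta = K*C / (1 + K*C)
K*C = 0.4 * 3.471 = 1.3884
theta = 1.3884 / (1 + 1.3884) = 1.3884 / 2.3884
theta = 0.5813

0.5813


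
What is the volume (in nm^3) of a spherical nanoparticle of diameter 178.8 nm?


Radius r = 178.8/2 = 89.4 nm
Volume V = (4/3) * pi * r^3
V = (4/3) * pi * (89.4)^3
V = 2992961.74 nm^3

2992961.74


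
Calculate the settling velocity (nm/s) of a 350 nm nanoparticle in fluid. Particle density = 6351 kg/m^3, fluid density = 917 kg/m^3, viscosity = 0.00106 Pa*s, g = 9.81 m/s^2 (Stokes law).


Radius R = 350/2 nm = 1.75e-07 m
Density difference = 6351 - 917 = 5434 kg/m^3
v = 2 * R^2 * (rho_p - rho_f) * g / (9 * eta)
v = 2 * (1.75e-07)^2 * 5434 * 9.81 / (9 * 0.00106)
v = 3.42252e-07 m/s = 342.2523 nm/s

342.2523


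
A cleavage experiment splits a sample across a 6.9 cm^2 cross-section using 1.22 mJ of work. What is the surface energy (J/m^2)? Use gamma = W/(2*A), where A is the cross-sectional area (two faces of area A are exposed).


Convert: A = 6.9 cm^2 = 0.00069 m^2, W = 1.22 mJ = 0.00122 J
Cleaving exposes two faces of area A, so total new surface = 2*A and gamma = W / (2*A)
gamma = 0.00122 / (2 * 0.00069)
gamma = 0.884 J/m^2

0.884


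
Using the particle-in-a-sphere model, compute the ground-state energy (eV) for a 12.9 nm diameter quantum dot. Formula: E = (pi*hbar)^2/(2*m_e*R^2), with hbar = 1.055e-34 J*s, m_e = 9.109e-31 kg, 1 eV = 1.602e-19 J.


Radius R = 12.9/2 = 6.45 nm = 6.45e-09 m
E = (pi * 1.055e-34)^2 / (2 * 9.109e-31 * (6.45e-09)^2)
E(J) = 1.44939e-21
E = E(J) / 1.602e-19 = 0.009 eV

0.009


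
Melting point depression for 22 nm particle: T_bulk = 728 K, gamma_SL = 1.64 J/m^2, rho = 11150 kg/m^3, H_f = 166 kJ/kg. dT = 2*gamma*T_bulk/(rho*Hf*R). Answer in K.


Radius R = 22/2 = 11 nm = 1.1e-08 m
Convert H_f = 166 kJ/kg = 166000 J/kg
dT = 2 * gamma_SL * T_bulk / (rho * H_f * R)
dT = 2 * 1.64 * 728 / (11150 * 166000 * 1.1e-08)
dT = 117.3 K

117.3


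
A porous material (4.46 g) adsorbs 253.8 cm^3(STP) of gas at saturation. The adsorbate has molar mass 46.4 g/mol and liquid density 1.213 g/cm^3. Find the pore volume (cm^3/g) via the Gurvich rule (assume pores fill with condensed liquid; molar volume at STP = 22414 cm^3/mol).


Moles adsorbed n = V_ads / 22414 = 253.8 / 22414 = 1.132328e-02 mol
Liquid volume V_liq = n * M / rho_liq = 1.132328e-02 * 46.4 / 1.213 = 0.43314 cm^3
Specific pore volume V_pore = V_liq / m_sample = 0.43314 / 4.46
V_pore = 0.0971 cm^3/g

0.0971


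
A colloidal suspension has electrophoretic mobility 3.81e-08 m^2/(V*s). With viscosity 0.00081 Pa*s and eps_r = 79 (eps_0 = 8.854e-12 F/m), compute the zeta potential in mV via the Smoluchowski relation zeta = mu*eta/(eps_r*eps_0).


Smoluchowski equation: zeta = mu * eta / (eps_r * eps_0)
zeta = 3.81e-08 * 0.00081 / (79 * 8.854e-12)
zeta = 0.044121 V = 44.12 mV

44.12


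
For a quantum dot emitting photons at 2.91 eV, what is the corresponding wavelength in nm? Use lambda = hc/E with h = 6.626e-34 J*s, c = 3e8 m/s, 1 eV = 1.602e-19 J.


Convert energy: E = 2.91 eV = 2.91 * 1.602e-19 = 4.66182e-19 J
lambda = h*c / E = 6.626e-34 * 3e8 / 4.66182e-19
lambda = 4.264e-07 m = 426.4 nm

426.4


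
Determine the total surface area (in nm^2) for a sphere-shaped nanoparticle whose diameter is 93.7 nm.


Radius r = 93.7/2 = 46.85 nm
Surface area SA = 4 * pi * r^2
SA = 4 * pi * (46.85)^2
SA = 27582.21 nm^2

27582.21


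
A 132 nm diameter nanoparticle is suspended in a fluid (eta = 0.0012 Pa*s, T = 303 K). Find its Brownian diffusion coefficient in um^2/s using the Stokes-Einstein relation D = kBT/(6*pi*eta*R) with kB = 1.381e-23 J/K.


Radius R = 132/2 = 66 nm = 6.6e-08 m
D = kB*T / (6*pi*eta*R)
D = 1.381e-23 * 303 / (6 * pi * 0.0012 * 6.6e-08)
D = 2.80292e-12 m^2/s = 2.803 um^2/s

2.803


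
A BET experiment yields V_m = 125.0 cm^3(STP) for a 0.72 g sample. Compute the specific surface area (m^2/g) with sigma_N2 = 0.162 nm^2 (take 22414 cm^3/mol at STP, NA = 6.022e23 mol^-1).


Number of moles in monolayer = V_m / 22414 = 125.0 / 22414 = 0.00557687
Number of molecules = moles * NA = 0.00557687 * 6.022e23
SA = molecules * sigma / mass
SA = (125.0 / 22414) * 6.022e23 * 0.162e-18 / 0.72
SA = 755.6 m^2/g

755.6


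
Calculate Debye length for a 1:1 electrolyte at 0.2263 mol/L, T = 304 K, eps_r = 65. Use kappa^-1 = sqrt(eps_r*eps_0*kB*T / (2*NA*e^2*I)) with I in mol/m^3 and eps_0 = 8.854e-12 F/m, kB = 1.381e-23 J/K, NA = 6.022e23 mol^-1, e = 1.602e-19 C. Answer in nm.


Ionic strength I = 0.2263 * 1^2 * 1000 = 226.3 mol/m^3
kappa^-1 = sqrt(65 * 8.854e-12 * 1.381e-23 * 304 / (2 * 6.022e23 * (1.602e-19)^2 * 226.3))
kappa^-1 = 0.588 nm

0.588


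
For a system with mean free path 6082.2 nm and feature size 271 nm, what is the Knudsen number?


Knudsen number Kn = lambda / L
Kn = 6082.2 / 271
Kn = 22.4435

22.4435


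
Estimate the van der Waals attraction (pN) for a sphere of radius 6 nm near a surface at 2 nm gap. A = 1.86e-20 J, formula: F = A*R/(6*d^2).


Convert to SI: R = 6 nm = 6e-09 m, d = 2 nm = 2e-09 m
F = A * R / (6 * d^2)
F = 1.86e-20 * 6e-09 / (6 * (2e-09)^2)
F = 4.65e-12 N = 4.65 pN

4.65


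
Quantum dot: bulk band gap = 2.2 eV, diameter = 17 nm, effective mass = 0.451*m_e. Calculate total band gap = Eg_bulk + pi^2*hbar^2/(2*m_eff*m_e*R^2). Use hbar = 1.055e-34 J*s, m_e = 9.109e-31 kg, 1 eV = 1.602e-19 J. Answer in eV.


Radius R = 17/2 nm = 8.5e-09 m
Confinement energy dE = pi^2 * hbar^2 / (2 * m_eff * m_e * R^2)
dE = pi^2 * (1.055e-34)^2 / (2 * 0.451 * 9.109e-31 * (8.5e-09)^2) J, divided by 1.602e-19 J/eV
dE = 0.0116 eV
Total band gap = E_g(bulk) + dE = 2.2 + 0.0116 = 2.2116 eV

2.2116


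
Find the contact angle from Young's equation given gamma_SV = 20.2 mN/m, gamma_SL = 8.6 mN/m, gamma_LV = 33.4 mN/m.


cos(theta) = (gamma_SV - gamma_SL) / gamma_LV
cos(theta) = (20.2 - 8.6) / 33.4
cos(theta) = 0.347305
theta = arccos(0.347305) = 69.68 degrees

69.68


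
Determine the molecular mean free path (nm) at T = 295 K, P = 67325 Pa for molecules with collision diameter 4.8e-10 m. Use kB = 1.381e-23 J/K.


Mean free path: lambda = kB*T / (sqrt(2) * pi * d^2 * P)
lambda = 1.381e-23 * 295 / (sqrt(2) * pi * (4.8e-10)^2 * 67325)
lambda = 5.91142e-08 m
lambda = 59.11 nm

59.11


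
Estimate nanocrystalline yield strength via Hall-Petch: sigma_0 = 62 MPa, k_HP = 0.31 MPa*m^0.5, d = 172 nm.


d = 172 nm = 1.72e-07 m
sqrt(d) = 0.0004147288
Hall-Petch contribution = k / sqrt(d) = 0.31 / 0.0004147288 = 747.5 MPa
sigma = sigma_0 + k/sqrt(d) = 62 + 747.5 = 809.5 MPa

809.5


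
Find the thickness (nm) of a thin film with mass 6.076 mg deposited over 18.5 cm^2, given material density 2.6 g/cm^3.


Convert: m = 6.076 mg = 6.0760e-06 kg, A = 18.5 cm^2 = 1.8500e-03 m^2, rho = 2.6 g/cm^3 = 2600 kg/m^3
t = m / (A * rho)
t = 6.0760e-06 / (1.8500e-03 * 2600)
t = 1.2632e-06 m = 1263.2 nm

1263.2


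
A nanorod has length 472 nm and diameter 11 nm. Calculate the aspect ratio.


Aspect ratio AR = length / diameter
AR = 472 / 11
AR = 42.91

42.91


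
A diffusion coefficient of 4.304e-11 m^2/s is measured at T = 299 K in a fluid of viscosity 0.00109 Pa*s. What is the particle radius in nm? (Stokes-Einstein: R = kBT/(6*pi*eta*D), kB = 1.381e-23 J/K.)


Stokes-Einstein: R = kB*T / (6*pi*eta*D)
R = 1.381e-23 * 299 / (6 * pi * 0.00109 * 4.304e-11)
R = 4.66944e-09 m = 4.67 nm

4.67


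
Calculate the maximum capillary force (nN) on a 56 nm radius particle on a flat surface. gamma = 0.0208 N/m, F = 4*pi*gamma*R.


Convert radius: R = 56 nm = 5.6e-08 m
F = 4 * pi * gamma * R
F = 4 * pi * 0.0208 * 5.6e-08
F = 1.46373e-08 N = 14.6373 nN

14.6373


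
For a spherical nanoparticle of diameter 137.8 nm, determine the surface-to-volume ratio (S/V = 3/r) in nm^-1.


Radius r = 137.8/2 = 68.9 nm
S/V = 3 / r = 3 / 68.9
S/V = 0.0435 nm^-1

0.0435


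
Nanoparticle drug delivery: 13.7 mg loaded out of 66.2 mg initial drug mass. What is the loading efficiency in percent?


Drug loading efficiency = (drug loaded / drug initial) * 100
DLE = 13.7 / 66.2 * 100
DLE = 0.2069 * 100
DLE = 20.69%

20.69


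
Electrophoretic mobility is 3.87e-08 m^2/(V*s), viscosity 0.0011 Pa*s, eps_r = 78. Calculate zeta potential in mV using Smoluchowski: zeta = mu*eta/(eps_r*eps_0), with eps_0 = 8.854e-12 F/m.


Smoluchowski equation: zeta = mu * eta / (eps_r * eps_0)
zeta = 3.87e-08 * 0.0011 / (78 * 8.854e-12)
zeta = 0.061641 V = 61.64 mV

61.64


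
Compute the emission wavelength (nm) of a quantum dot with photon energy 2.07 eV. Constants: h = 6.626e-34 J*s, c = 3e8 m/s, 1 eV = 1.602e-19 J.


Convert energy: E = 2.07 eV = 2.07 * 1.602e-19 = 3.31614e-19 J
lambda = h*c / E = 6.626e-34 * 3e8 / 3.31614e-19
lambda = 5.99432e-07 m = 599.4 nm

599.4


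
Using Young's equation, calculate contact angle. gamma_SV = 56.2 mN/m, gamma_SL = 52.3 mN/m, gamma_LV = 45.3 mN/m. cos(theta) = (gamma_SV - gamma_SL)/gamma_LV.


cos(theta) = (gamma_SV - gamma_SL) / gamma_LV
cos(theta) = (56.2 - 52.3) / 45.3
cos(theta) = 0.086093
theta = arccos(0.086093) = 85.06 degrees

85.06


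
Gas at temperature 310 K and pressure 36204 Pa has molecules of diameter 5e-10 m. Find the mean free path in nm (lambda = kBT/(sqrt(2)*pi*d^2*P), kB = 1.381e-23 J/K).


Mean free path: lambda = kB*T / (sqrt(2) * pi * d^2 * P)
lambda = 1.381e-23 * 310 / (sqrt(2) * pi * (5e-10)^2 * 36204)
lambda = 1.06462e-07 m
lambda = 106.46 nm

106.46


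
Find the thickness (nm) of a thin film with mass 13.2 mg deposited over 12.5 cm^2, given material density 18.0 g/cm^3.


Convert: m = 13.2 mg = 1.3200e-05 kg, A = 12.5 cm^2 = 1.2500e-03 m^2, rho = 18.0 g/cm^3 = 18000 kg/m^3
t = m / (A * rho)
t = 1.3200e-05 / (1.2500e-03 * 18000)
t = 5.8667e-07 m = 586.7 nm

586.7


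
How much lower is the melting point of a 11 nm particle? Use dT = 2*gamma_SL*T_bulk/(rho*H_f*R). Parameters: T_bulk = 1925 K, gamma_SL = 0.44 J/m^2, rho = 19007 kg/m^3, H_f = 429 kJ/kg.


Radius R = 11/2 = 5.5 nm = 5.5e-09 m
Convert H_f = 429 kJ/kg = 429000 J/kg
dT = 2 * gamma_SL * T_bulk / (rho * H_f * R)
dT = 2 * 0.44 * 1925 / (19007 * 429000 * 5.5e-09)
dT = 37.8 K

37.8


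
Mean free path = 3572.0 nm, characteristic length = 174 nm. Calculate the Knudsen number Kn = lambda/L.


Knudsen number Kn = lambda / L
Kn = 3572.0 / 174
Kn = 20.5287

20.5287


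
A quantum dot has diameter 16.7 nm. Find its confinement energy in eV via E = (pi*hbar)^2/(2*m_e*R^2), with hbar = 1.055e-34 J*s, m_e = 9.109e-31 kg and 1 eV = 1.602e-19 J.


Radius R = 16.7/2 = 8.35 nm = 8.35e-09 m
E = (pi * 1.055e-34)^2 / (2 * 9.109e-31 * (8.35e-09)^2)
E(J) = 8.64831e-22
E = E(J) / 1.602e-19 = 0.0054 eV

0.0054


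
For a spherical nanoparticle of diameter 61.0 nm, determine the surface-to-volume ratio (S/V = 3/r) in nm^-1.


Radius r = 61.0/2 = 30.5 nm
S/V = 3 / r = 3 / 30.5
S/V = 0.0984 nm^-1

0.0984


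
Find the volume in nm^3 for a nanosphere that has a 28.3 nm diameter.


Radius r = 28.3/2 = 14.15 nm
Volume V = (4/3) * pi * r^3
V = (4/3) * pi * (14.15)^3
V = 11867.46 nm^3

11867.46


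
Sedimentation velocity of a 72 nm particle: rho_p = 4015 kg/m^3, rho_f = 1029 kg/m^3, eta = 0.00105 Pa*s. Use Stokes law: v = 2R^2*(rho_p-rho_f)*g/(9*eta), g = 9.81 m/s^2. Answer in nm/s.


Radius R = 72/2 nm = 3.6e-08 m
Density difference = 4015 - 1029 = 2986 kg/m^3
v = 2 * R^2 * (rho_p - rho_f) * g / (9 * eta)
v = 2 * (3.6e-08)^2 * 2986 * 9.81 / (9 * 0.00105)
v = 8.03456e-09 m/s = 8.0346 nm/s

8.0346


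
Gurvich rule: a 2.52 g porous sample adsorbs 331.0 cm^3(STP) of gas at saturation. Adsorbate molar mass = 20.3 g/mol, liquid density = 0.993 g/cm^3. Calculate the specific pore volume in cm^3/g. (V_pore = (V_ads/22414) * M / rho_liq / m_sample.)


Moles adsorbed n = V_ads / 22414 = 331.0 / 22414 = 1.476756e-02 mol
Liquid volume V_liq = n * M / rho_liq = 1.476756e-02 * 20.3 / 0.993 = 0.30189 cm^3
Specific pore volume V_pore = V_liq / m_sample = 0.30189 / 2.52
V_pore = 0.1198 cm^3/g

0.1198


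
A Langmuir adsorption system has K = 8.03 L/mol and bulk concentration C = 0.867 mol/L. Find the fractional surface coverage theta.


Langmuir isotherm: theta = K*C / (1 + K*C)
K*C = 8.03 * 0.867 = 6.96201
theta = 6.96201 / (1 + 6.96201) = 6.96201 / 7.96201
theta = 0.8744

0.8744


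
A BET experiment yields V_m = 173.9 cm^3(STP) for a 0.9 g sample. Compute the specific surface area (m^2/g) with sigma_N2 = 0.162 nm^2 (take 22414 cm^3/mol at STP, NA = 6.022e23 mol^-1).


Number of moles in monolayer = V_m / 22414 = 173.9 / 22414 = 0.00775854
Number of molecules = moles * NA = 0.00775854 * 6.022e23
SA = molecules * sigma / mass
SA = (173.9 / 22414) * 6.022e23 * 0.162e-18 / 0.9
SA = 841.0 m^2/g

841.0


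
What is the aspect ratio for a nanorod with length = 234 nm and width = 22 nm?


Aspect ratio AR = length / diameter
AR = 234 / 22
AR = 10.64

10.64


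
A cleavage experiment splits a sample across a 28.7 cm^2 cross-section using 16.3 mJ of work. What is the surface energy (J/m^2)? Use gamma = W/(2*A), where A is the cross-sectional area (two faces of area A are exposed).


Convert: A = 28.7 cm^2 = 0.00287 m^2, W = 16.3 mJ = 0.0163 J
Cleaving exposes two faces of area A, so total new surface = 2*A and gamma = W / (2*A)
gamma = 0.0163 / (2 * 0.00287)
gamma = 2.84 J/m^2

2.84


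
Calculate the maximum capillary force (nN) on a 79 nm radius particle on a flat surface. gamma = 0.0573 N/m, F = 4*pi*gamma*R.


Convert radius: R = 79 nm = 7.9e-08 m
F = 4 * pi * gamma * R
F = 4 * pi * 0.0573 * 7.9e-08
F = 5.68842e-08 N = 56.8842 nN

56.8842


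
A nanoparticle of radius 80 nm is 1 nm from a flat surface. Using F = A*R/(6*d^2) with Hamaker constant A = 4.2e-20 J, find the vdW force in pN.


Convert to SI: R = 80 nm = 8e-08 m, d = 1 nm = 1e-09 m
F = A * R / (6 * d^2)
F = 4.2e-20 * 8e-08 / (6 * (1e-09)^2)
F = 5.6e-10 N = 560.0 pN

560.0


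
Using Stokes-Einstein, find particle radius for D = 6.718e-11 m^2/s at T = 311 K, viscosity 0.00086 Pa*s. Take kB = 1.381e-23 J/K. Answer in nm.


Stokes-Einstein: R = kB*T / (6*pi*eta*D)
R = 1.381e-23 * 311 / (6 * pi * 0.00086 * 6.718e-11)
R = 3.9438e-09 m = 3.94 nm

3.94
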